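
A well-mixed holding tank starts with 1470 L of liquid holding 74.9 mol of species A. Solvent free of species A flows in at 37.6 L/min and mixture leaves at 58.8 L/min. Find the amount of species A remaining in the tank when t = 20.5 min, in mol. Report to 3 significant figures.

Let m(t) be the amount of species A. Volume: V(t) = V₀ + (Q_in − Q_out) t = 1470 − 21.200 t; V(20.5) = 1035.4 L.
Solute balance: dm/dt = 0 − Q_out C = −Q_out m/V(t).
dm/m = −Q_out dt/(V₀ − 21.200 t); integrating gives ln(m/m₀) = −(Q_out/(Q_in−Q_out)) ln(V/V₀).
m = m₀ (V₀/V)^(Q_out/(Q_in−Q_out)) = 74.9 × (1470/1035.4)^(-2.7736) = 28.335 mol.

28.3 mol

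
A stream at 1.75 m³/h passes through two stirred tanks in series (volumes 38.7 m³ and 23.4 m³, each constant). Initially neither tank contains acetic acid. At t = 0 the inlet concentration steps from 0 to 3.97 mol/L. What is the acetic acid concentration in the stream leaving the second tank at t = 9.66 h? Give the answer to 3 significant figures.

Species balance on tank i: dCᵢ/dt = (Cᵢ₋₁ − Cᵢ)/τᵢ with τᵢ = Vᵢ/Q.
τ₁ = 38.7/1.75 = 22.114 h; τ₂ = 23.4/1.75 = 13.371 h.
Solving the cascade with C₁(0)=C₂(0)=0 gives C₂(t) = C_in[1 − (τ₁ e^(−t/τ₁) − τ₂ e^(−t/τ₂))/(τ₁ − τ₂)].
At t = 9.66: e^(−t/τ₁) = 0.64609, e^(−t/τ₂) = 0.48557.
C₂ = 3.97·[1 − (22.114·0.64609 − 13.371·0.48557)/(8.7429)] = 3.97·0.10841 = 0.43041 mol/L.

0.430 mol/L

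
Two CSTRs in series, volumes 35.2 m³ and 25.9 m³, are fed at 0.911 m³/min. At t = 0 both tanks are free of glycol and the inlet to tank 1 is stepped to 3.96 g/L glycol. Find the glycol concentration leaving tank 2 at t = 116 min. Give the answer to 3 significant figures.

Each tank obeys Vᵢ dCᵢ/dt = Q(Cᵢ₋₁ − Cᵢ), so τᵢ = Vᵢ/Q.
τ₁ = 35.2/0.911 = 38.639 min; τ₂ = 25.9/0.911 = 28.430 min.
Solving the cascade with C₁(0)=C₂(0)=0 gives C₂(t) = C_in[1 − (τ₁ e^(−t/τ₁) − τ₂ e^(−t/τ₂))/(τ₁ − τ₂)].
At t = 116: e^(−t/τ₁) = 0.049680, e^(−t/τ₂) = 0.016905.
C₂ = 3.96·[1 − (38.639·0.049680 − 28.430·0.016905)/(10.209)] = 3.96·0.85904 = 3.4018 g/L.

3.40 g/L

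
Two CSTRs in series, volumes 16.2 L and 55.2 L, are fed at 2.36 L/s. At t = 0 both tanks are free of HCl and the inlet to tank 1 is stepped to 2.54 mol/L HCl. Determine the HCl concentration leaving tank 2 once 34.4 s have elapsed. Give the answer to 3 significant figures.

Species balance on tank i: dCᵢ/dt = (Cᵢ₋₁ − Cᵢ)/τᵢ with τᵢ = Vᵢ/Q.
τ₁ = 16.2/2.36 = 6.8644 s; τ₂ = 55.2/2.36 = 23.390 s.
Tank 1: C₁ = C_in(1 − e^(−t/τ₁)). Tank 2 (τ₁ ≠ τ₂): C₂ = C_in[1 − (τ₁ e^(−t/τ₁) − τ₂ e^(−t/τ₂))/(τ₁ − τ₂)].
At t = 34.4: e^(−t/τ₁) = 0.0066619, e^(−t/τ₂) = 0.22976.
C₂ = 2.54·[1 − (6.8644·0.0066619 − 23.390·0.22976)/(-16.525)] = 2.54·0.67757 = 1.7210 mol/L.

1.72 mol/L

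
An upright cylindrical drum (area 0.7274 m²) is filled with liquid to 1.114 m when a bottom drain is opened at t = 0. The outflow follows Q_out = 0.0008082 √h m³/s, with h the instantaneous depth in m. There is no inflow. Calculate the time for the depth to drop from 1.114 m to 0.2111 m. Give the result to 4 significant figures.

1073 s

Unsteady balance on liquid volume: A dh/dt = −0.0008082 √h.
∫ h^(−1/2) dh = −(0.0008082/A) ∫ dt, giving 2√h = 2√h₀ − (0.0008082/A) t.
t = 2A(√h₀ − √h)/0.0008082 = 2·0.7274·(√1.114 − √0.2111)/0.0008082
  = 1.45480 × (1.05546 − 0.459456) / 0.0008082 = 1072.84 s.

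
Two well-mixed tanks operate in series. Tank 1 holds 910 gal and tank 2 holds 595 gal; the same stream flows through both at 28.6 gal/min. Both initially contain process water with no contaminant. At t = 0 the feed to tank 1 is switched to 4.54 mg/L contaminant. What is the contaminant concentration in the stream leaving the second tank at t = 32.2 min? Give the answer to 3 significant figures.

Time constants: τᵢ = Vᵢ/Q for each well-mixed tank.
τ₁ = 910/28.6 = 31.818 min; τ₂ = 595/28.6 = 20.804 min.
Tank 1: C₁ = C_in(1 − e^(−t/τ₁)). Tank 2 (τ₁ ≠ τ₂): C₂ = C_in[1 − (τ₁ e^(−t/τ₁) − τ₂ e^(−t/τ₂))/(τ₁ − τ₂)].
At t = 32.2: e^(−t/τ₁) = 0.36349, e^(−t/τ₂) = 0.21272.
C₂ = 4.54·[1 − (31.818·0.36349 − 20.804·0.21272)/(11.014)] = 4.54·0.35172 = 1.5968 mg/L.

1.60 mg/L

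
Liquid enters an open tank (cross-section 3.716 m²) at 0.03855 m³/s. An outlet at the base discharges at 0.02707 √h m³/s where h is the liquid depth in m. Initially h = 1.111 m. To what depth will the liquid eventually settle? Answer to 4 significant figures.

2.028 m

Level balance: A dh/dt = 0.03855 − 0.02707 √h. Setting dh/dt = 0:
Q_in = 0.02707 √h_ss ⇒ √h_ss = 0.03855/0.02707 = 1.42409.
h_ss = 1.42409² = 2.02802 m. (Since h₀ = 1.111 m < h_ss, the level will rise toward this value.)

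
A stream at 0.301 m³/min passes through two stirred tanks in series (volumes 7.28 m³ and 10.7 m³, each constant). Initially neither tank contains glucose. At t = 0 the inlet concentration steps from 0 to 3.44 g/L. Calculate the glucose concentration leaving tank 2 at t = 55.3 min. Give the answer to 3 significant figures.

1.91 g/L

Species balance on tank i: dCᵢ/dt = (Cᵢ₋₁ − Cᵢ)/τᵢ with τᵢ = Vᵢ/Q.
τ₁ = 7.28/0.301 = 24.186 min; τ₂ = 10.7/0.301 = 35.548 min.
Tank 1: C₁ = C_in(1 − e^(−t/τ₁)). Tank 2 (τ₁ ≠ τ₂): C₂ = C_in[1 − (τ₁ e^(−t/τ₁) − τ₂ e^(−t/τ₂))/(τ₁ − τ₂)].
At t = 55.3: e^(−t/τ₁) = 0.10163, e^(−t/τ₂) = 0.21106.
C₂ = 3.44·[1 − (24.186·0.10163 − 35.548·0.21106)/(-11.362)] = 3.44·0.55601 = 1.9127 g/L.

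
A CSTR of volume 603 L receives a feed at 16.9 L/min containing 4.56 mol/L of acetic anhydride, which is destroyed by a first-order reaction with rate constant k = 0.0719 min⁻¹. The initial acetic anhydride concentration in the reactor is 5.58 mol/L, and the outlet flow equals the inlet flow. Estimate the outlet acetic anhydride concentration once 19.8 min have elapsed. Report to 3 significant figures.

Accumulation = in − out − consumed: V dC/dt = Q C_in − Q C − k V C.
dC/dt = (Q/V) C_in − (Q/V + k) C; effective rate a = Q/V + k = 0.028027 + 0.0719 = 0.099927 min⁻¹.
C_ss = Q C_in/(Q + kV) = 1.2789 mol/L; C(t) = C_ss + (C₀ − C_ss) e^(−a t).
C(19.8) = 1.2789 + (4.3011)·e^(−0.099927·19.8) = 1.2789 + (4.3011)·0.13827 = 1.8737 mol/L.

1.87 mol/L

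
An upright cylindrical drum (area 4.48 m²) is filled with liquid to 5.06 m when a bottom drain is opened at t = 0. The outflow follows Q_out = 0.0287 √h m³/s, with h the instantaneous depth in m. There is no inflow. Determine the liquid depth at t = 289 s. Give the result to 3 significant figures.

1.75 m

With no inflow, A dh/dt = −0.0287 √h.
This is separable: 2 d(√h)/dt = −0.0287/A, so √h = √h₀ − (0.0287/(2A)) t.
√h = √5.06 − 0.0287·289/(2·4.48) = 2.2494 − 0.92570 = 1.3237.
h = 1.3237² = 1.7523 m.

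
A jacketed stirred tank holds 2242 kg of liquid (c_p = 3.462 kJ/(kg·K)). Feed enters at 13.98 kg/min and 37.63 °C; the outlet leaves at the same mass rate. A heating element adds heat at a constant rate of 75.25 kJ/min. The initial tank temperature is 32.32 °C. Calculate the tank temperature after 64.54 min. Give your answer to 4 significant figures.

34.59 °C

Energy balance: M c_p dT/dt = ṁ c_p (T_in − T) + 75.25.
Rearrange: dT/dt = (T_ss − T)/τ with τ = M/ṁ = 160.372 min and T_ss = T_in + Q̇/(ṁ c_p) = 39.1848 °C.
T approaches T_ss exponentially: T(t) = T_ss + (T₀ − T_ss) e^(−t/τ).
T(64.54) = 39.1848 + (-6.86479)·e^(−64.54/160.372) = 39.1848 + (-6.86479)·0.668687 = 34.5944 °C.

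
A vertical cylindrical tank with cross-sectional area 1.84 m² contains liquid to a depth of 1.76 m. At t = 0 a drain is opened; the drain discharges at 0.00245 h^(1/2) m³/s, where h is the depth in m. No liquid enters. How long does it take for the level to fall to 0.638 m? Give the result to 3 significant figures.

793 s

Volume balance on the tank: A dh/dt = −0.00245 √h.
Separate and integrate: 2(√h − √h₀) = −(0.00245/A) t.
t = 2A(√h₀ − √h)/0.00245 = 2·1.84·(√1.76 − √0.638)/0.00245
  = 3.6800 × (1.3266 − 0.79875) / 0.00245 = 792.93 s.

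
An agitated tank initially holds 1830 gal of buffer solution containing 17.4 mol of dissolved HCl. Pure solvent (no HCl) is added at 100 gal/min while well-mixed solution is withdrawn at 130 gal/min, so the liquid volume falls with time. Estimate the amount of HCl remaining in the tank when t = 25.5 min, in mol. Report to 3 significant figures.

1.67 mol

Let m(t) be the amount of HCl. Volume: V(t) = V₀ + (Q_in − Q_out) t = 1830 − 30.000 t; V(25.5) = 1065.0 gal.
Species balance (pure solvent in): dm/dt = −Q_out · m/V(t).
Separate: dm/m = −Q_out dt/V(t) ⇒ ln(m/m₀) = −(Q_out/(Q_in−Q_out)) ln(V/V₀).
m = m₀ (V₀/V)^(Q_out/(Q_in−Q_out)) = 17.4 × (1830/1065.0)^(-4.3333) = 1.6664 mol.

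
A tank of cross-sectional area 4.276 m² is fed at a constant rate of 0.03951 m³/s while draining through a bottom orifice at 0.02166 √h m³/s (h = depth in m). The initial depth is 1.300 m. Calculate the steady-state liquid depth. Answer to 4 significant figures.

Unsteady balance on liquid volume: A dh/dt = Q_in − 0.02166 √h. At steady state dh/dt = 0:
Q_in = 0.02166 √h_ss ⇒ √h_ss = 0.03951/0.02166 = 1.82410.
h_ss = 1.82410² = 3.32734 m. (Since h₀ = 1.300 m < h_ss, the level will rise toward this value.)

3.327 m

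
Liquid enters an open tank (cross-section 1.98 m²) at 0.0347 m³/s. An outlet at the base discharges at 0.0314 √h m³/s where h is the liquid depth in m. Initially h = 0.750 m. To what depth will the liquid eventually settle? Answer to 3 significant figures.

Level balance: A dh/dt = 0.0347 − 0.0314 √h. Setting dh/dt = 0:
Q_in = 0.0314 √h_ss ⇒ √h_ss = 0.0347/0.0314 = 1.1051.
h_ss = 1.1051² = 1.2212 m. (Since h₀ = 0.750 m < h_ss, the level will rise toward this value.)

1.22 m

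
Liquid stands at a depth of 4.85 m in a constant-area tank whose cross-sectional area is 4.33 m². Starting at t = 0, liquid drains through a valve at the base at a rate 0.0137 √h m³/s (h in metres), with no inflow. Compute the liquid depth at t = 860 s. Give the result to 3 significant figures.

With no inflow, A dh/dt = −0.0137 √h.
∫ h^(−1/2) dh = −(0.0137/A) ∫ dt, giving 2√h = 2√h₀ − (0.0137/A) t.
√h = √4.85 − 0.0137·860/(2·4.33) = 2.2023 − 1.3605 = 0.84176.
h = 0.84176² = 0.70857 m.

0.709 m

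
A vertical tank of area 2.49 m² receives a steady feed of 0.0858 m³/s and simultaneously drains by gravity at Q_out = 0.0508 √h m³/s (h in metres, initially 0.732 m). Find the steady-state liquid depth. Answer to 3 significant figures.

A dh/dt = Q_in − 0.0508 √h. Steady state requires inflow = outflow:
Q_in = 0.0508 √h_ss ⇒ √h_ss = 0.0858/0.0508 = 1.6890.
h_ss = 1.6890² = 2.8526 m. (Since h₀ = 0.732 m < h_ss, the level will rise toward this value.)

2.85 m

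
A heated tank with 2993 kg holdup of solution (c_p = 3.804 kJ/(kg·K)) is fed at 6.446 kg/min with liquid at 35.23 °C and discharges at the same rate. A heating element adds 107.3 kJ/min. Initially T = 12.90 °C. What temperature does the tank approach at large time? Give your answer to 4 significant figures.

Heat balance on the well-mixed liquid: M c_p dT/dt = ṁ c_p (T_in − T) + 107.3.
At steady state dT/dt = 0 ⇒ T_ss = T_in + Q̇/(ṁ c_p) = 35.23 + 107.3/(6.446·3.804) = 39.6059 °C.

39.61 °C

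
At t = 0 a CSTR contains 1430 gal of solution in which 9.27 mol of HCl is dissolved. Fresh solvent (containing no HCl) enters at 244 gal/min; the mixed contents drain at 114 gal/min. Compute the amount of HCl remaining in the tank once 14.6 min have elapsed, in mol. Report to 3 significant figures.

4.42 mol

Total volume: dV/dt = Q_in − Q_out = 130.00 gal/min, so V(t) = 1430 + 130.00 t and V(14.6) = 3328.0 gal.
No HCl enters, so dm/dt = −Q_out · (m/V).
dm/m = −Q_out dt/(V₀ + 130.00 t); integrating gives ln(m/m₀) = −(Q_out/(Q_in−Q_out)) ln(V/V₀).
m = m₀ (V₀/V)^(Q_out/(Q_in−Q_out)) = 9.27 × (1430/3328.0)^(0.87692) = 4.4196 mol.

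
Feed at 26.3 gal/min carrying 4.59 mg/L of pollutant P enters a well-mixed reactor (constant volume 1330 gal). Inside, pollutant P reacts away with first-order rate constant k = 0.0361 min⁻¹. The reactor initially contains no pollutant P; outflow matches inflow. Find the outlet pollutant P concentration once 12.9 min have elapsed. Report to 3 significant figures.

0.834 mg/L

Accumulation = in − out − consumed: V dC/dt = Q C_in − Q C − k V C.
This is linear with rate a = Q/V + k = 0.055874 min⁻¹.
C_ss = Q C_in/(Q + kV) = 1.6244 mg/L; C(t) = C_ss + (C₀ − C_ss) e^(−a t).
C(12.9) = 1.6244 + (-1.6244)·e^(−0.055874·12.9) = 1.6244 + (-1.6244)·0.48637 = 0.83436 mg/L.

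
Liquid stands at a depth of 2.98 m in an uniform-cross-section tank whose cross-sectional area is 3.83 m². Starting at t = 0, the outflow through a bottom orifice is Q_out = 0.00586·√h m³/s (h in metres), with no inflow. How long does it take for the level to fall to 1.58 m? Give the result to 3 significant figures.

613 s

Volume balance on the tank: A dh/dt = −0.00586 √h.
∫ h^(−1/2) dh = −(0.00586/A) ∫ dt, giving 2√h = 2√h₀ − (0.00586/A) t.
t = 2A(√h₀ − √h)/0.00586 = 2·3.83·(√2.98 − √1.58)/0.00586
  = 7.6600 × (1.7263 − 1.2570) / 0.00586 = 613.44 s.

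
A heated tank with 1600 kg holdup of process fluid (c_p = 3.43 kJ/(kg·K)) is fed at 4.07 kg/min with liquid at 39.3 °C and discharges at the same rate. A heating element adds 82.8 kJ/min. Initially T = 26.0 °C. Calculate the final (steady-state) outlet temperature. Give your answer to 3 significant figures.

First-law balance (no shaft work): M c_p dT/dt = ṁ c_p (T_in − T) + 82.8.
At steady state dT/dt = 0 ⇒ T_ss = T_in + Q̇/(ṁ c_p) = 39.3 + 82.8/(4.07·3.43) = 45.231 °C.

45.2 °C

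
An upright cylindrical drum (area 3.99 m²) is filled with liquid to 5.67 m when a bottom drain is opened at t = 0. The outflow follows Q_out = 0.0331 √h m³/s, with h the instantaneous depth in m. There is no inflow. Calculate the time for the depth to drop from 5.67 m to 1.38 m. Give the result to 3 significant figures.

Unsteady balance on liquid volume: A dh/dt = −0.0331 √h.
Separate and integrate: 2(√h − √h₀) = −(0.0331/A) t.
t = 2A(√h₀ − √h)/0.0331 = 2·3.99·(√5.67 − √1.38)/0.0331
  = 7.9800 × (2.3812 − 1.1747) / 0.0331 = 290.86 s.

291 s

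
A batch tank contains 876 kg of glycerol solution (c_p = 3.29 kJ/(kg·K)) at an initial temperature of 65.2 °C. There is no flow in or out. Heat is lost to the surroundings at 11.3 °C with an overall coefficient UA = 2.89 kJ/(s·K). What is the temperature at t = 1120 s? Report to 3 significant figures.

Energy balance: M c_p dT/dt = −UA(T − T_amb).
dT/dt = (T_ss − T)/τ with T_ss = T_amb = 11.300 °C, τ = M c_p/UA = 876·3.29/2.89 = 997.25 s.
Solution: T(t) = T_ss + (T₀ − T_ss) e^(−t/τ).
T(1120) = 11.300 + (53.900)·0.32527 = 28.832 °C.

28.8 °C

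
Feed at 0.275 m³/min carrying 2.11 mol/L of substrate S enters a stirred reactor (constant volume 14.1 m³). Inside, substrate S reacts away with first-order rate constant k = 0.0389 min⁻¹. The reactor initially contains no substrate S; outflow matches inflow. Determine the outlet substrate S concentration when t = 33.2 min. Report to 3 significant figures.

Accumulation = in − out − consumed: V dC/dt = Q C_in − Q C − k V C.
dC/dt = (Q/V) C_in − (Q/V + k) C; effective rate a = Q/V + k = 0.019504 + 0.0389 = 0.058404 min⁻¹.
C_ss = Q C_in/(Q + kV) = 0.70462 mol/L; C(t) = C_ss + (C₀ − C_ss) e^(−a t).
C(33.2) = 0.70462 + (-0.70462)·e^(−0.058404·33.2) = 0.70462 + (-0.70462)·0.14385 = 0.60326 mol/L.

0.603 mol/L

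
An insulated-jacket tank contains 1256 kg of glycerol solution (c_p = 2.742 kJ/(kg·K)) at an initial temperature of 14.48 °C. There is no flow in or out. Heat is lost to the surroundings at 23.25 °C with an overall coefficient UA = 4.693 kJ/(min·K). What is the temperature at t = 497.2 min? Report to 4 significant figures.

Lumped-capacitance energy balance: M c_p dT/dt = UA(T_amb − T).
dT/dt = (T_ss − T)/τ with T_ss = T_amb = 23.2500 °C, τ = M c_p/UA = 1256·2.742/4.693 = 733.849 min.
Solution: T(t) = T_ss + (T₀ − T_ss) e^(−t/τ).
T(497.2) = 23.2500 + (-8.77000)·0.507873 = 18.7960 °C.

18.80 °C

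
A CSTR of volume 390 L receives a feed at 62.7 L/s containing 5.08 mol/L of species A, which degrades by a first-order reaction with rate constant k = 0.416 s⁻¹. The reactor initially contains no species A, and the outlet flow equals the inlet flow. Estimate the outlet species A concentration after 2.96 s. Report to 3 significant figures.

V dC/dt = Q(C_in − C) − k V C.
This is linear with rate a = Q/V + k = 0.57677 s⁻¹.
C_ss = Q C_in/(Q + kV) = 1.4160 mol/L; C(t) = C_ss + (C₀ − C_ss) e^(−a t).
C(2.96) = 1.4160 + (-1.4160)·e^(−0.57677·2.96) = 1.4160 + (-1.4160)·0.18137 = 1.1592 mol/L.

1.16 mol/L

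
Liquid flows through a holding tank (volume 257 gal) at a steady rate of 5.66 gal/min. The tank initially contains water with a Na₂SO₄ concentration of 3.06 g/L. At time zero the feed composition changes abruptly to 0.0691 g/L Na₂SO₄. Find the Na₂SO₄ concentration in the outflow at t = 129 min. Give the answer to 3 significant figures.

0.244 g/L

Accumulation = in − out for the solute gives V dC/dt = Q(C_in − C).
Time constant τ = V/Q = 257/5.66 = 45.406 min.
Integrating: C(t) = C_in + (C₀ − C_in) e^(−t/τ).
C(129) = 0.0691 + (3.06 − 0.0691)·e^(−129/45.406) = 0.0691 + (2.9909)·0.058367 = 0.24367 g/L.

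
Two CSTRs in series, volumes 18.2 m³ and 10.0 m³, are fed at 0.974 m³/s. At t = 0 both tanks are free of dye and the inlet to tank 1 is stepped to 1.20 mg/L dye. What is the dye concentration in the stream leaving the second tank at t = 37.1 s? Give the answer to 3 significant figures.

Species balance on tank i: dCᵢ/dt = (Cᵢ₋₁ − Cᵢ)/τᵢ with τᵢ = Vᵢ/Q.
τ₁ = 18.2/0.974 = 18.686 s; τ₂ = 10.0/0.974 = 10.267 s.
Tank 1: C₁ = C_in(1 − e^(−t/τ₁)). Tank 2 (τ₁ ≠ τ₂): C₂ = C_in[1 − (τ₁ e^(−t/τ₁) − τ₂ e^(−t/τ₂))/(τ₁ − τ₂)].
At t = 37.1: e^(−t/τ₁) = 0.13732, e^(−t/τ₂) = 0.026956.
C₂ = 1.20·[1 − (18.686·0.13732 − 10.267·0.026956)/(8.4189)] = 1.20·0.72810 = 0.87372 mg/L.

0.874 mg/L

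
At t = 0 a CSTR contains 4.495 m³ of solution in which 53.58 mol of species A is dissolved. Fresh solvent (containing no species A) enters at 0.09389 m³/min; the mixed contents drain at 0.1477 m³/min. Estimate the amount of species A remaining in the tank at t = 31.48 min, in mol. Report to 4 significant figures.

14.63 mol

Let m(t) be the amount of species A. Volume: V(t) = V₀ + (Q_in − Q_out) t = 4.495 − 0.0538100 t; V(31.48) = 2.80106 m³.
Solute balance: dm/dt = 0 − Q_out C = −Q_out m/V(t).
Separate: dm/m = −Q_out dt/V(t) ⇒ ln(m/m₀) = −(Q_out/(Q_in−Q_out)) ln(V/V₀).
m = m₀ (V₀/V)^(Q_out/(Q_in−Q_out)) = 53.58 × (4.495/2.80106)^(-2.74484) = 14.6283 mol.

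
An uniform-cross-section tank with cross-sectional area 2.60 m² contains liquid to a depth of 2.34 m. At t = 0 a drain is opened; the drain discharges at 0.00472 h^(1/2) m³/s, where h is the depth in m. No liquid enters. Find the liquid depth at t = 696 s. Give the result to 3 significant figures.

0.806 m

With no inflow, A dh/dt = −0.00472 √h.
Separate and integrate: 2(√h − √h₀) = −(0.00472/A) t.
√h = √2.34 − 0.00472·696/(2·2.60) = 1.5297 − 0.63175 = 0.89795.
h = 0.89795² = 0.80632 m.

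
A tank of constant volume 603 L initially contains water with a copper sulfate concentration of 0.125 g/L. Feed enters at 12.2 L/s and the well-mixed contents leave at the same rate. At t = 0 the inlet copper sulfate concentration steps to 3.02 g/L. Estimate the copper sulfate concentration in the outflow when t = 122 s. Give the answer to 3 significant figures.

2.77 g/L

Transient balance on the dissolved component: V dC/dt = Q(C_in − C).
Rewrite as dC/dt + C/τ = C_in/τ, τ = V/Q = 49.426 s.
This is linear first-order; C(t) = C_in + (C₀ − C_in) e^(−t/τ).
C(122) = 3.02 + (0.125 − 3.02)·e^(−122/49.426) = 3.02 + (-2.8950)·0.084727 = 2.7747 g/L.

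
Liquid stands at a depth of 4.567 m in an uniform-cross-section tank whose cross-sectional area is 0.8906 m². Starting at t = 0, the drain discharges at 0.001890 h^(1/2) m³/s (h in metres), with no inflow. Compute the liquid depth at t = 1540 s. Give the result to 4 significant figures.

Unsteady balance on liquid volume: A dh/dt = −0.001890 √h.
Separate and integrate: 2(√h − √h₀) = −(0.001890/A) t.
√h = √4.567 − 0.001890·1540/(2·0.8906) = 2.13705 − 1.63407 = 0.502987.
h = 0.502987² = 0.252996 m.

0.2530 m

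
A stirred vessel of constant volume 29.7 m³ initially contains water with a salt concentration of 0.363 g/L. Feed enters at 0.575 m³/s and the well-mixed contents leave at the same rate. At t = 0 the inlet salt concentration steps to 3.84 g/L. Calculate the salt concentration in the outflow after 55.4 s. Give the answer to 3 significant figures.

Transient balance on the dissolved component: V dC/dt = Q(C_in − C).
So dC/dt = (C_in − C)/τ with τ = V/Q = 29.7/0.575 = 51.652 s.
C approaches C_in exponentially: C(t) = C_in + (C₀ − C_in) e^(−t/τ).
C(55.4) = 3.84 + (0.363 − 3.84)·e^(−55.4/51.652) = 3.84 + (-3.4770)·0.34213 = 2.6504 g/L.

2.65 g/L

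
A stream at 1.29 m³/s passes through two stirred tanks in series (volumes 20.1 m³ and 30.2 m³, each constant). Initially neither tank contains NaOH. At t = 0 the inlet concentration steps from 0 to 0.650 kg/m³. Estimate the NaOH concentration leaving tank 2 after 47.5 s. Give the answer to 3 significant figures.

0.456 kg/m³

Species balance on tank i: dCᵢ/dt = (Cᵢ₋₁ − Cᵢ)/τᵢ with τᵢ = Vᵢ/Q.
τ₁ = 20.1/1.29 = 15.581 s; τ₂ = 30.2/1.29 = 23.411 s.
Solving the cascade with C₁(0)=C₂(0)=0 gives C₂(t) = C_in[1 − (τ₁ e^(−t/τ₁) − τ₂ e^(−t/τ₂))/(τ₁ − τ₂)].
At t = 47.5: e^(−t/τ₁) = 0.047430, e^(−t/τ₂) = 0.13147.
C₂ = 0.650·[1 − (15.581·0.047430 − 23.411·0.13147)/(-7.8295)] = 0.650·0.70128 = 0.45583 kg/m³.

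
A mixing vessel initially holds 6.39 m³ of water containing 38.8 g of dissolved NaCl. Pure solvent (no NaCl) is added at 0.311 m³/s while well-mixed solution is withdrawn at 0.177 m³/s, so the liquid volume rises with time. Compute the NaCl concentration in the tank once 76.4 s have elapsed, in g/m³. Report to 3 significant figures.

Let m(t) be the amount of NaCl. Volume: V(t) = V₀ + (Q_in − Q_out) t = 6.39 + 0.13400 t; V(76.4) = 16.628 m³.
Species balance (pure solvent in): dm/dt = −Q_out · m/V(t).
Separate: dm/m = −Q_out dt/V(t) ⇒ ln(m/m₀) = −(Q_out/(Q_in−Q_out)) ln(V/V₀).
m = m₀ (V₀/V)^(Q_out/(Q_in−Q_out)) = 38.8 × (6.39/16.628)^(1.3209) = 10.970 g.
C = m/V = 10.970/16.628 = 0.65978 g/m³.

0.660 g/m³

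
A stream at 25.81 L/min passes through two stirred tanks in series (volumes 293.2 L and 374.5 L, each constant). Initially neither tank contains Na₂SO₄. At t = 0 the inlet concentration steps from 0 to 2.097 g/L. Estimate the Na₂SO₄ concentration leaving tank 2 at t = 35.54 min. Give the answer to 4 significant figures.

Each tank obeys Vᵢ dCᵢ/dt = Q(Cᵢ₋₁ − Cᵢ), so τᵢ = Vᵢ/Q.
τ₁ = 293.2/25.81 = 11.3599 min; τ₂ = 374.5/25.81 = 14.5099 min.
Solving the cascade with C₁(0)=C₂(0)=0 gives C₂(t) = C_in[1 − (τ₁ e^(−t/τ₁) − τ₂ e^(−t/τ₂))/(τ₁ − τ₂)].
At t = 35.54: e^(−t/τ₁) = 0.0437818, e^(−t/τ₂) = 0.0863484.
C₂ = 2.097·[1 − (11.3599·0.0437818 − 14.5099·0.0863484)/(-3.14994)] = 2.097·0.760140 = 1.59401 g/L.

1.594 g/L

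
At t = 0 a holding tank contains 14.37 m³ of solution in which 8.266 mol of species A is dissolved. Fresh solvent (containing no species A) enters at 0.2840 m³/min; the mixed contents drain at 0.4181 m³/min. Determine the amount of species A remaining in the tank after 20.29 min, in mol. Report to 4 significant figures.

Total volume: dV/dt = Q_in − Q_out = -0.134100 m³/min, so V(t) = 14.37 − 0.134100 t and V(20.29) = 11.6491 m³.
Solute balance: dm/dt = 0 − Q_out C = −Q_out m/V(t).
Separate: dm/m = −Q_out dt/V(t) ⇒ ln(m/m₀) = −(Q_out/(Q_in−Q_out)) ln(V/V₀).
m = m₀ (V₀/V)^(Q_out/(Q_in−Q_out)) = 8.266 × (14.37/11.6491)^(-3.11782) = 4.29598 mol.

4.296 mol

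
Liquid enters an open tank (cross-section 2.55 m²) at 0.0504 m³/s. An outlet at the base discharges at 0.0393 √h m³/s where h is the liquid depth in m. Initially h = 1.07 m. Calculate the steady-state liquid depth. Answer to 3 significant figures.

Unsteady balance on liquid volume: A dh/dt = Q_in − 0.0393 √h. At steady state dh/dt = 0:
Q_in = 0.0393 √h_ss ⇒ √h_ss = 0.0504/0.0393 = 1.2824.
h_ss = 1.2824² = 1.6447 m. (Since h₀ = 1.07 m < h_ss, the level will rise toward this value.)

1.64 m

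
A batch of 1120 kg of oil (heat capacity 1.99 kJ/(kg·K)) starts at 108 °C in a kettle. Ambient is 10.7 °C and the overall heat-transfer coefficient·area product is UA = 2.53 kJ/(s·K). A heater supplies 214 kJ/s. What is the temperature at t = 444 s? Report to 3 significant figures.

103 °C

Heat balance on the well-mixed liquid: M c_p dT/dt = −UA(T − T_amb) + Q̇.
dT/dt = (T_ss − T)/τ with T_ss = T_amb + Q̇/UA = 10.7 + 214/2.53 = 95.285 °C, τ = M c_p/UA = 1120·1.99/2.53 = 880.95 s.
This is linear first-order; T(t) = T_ss + (T₀ − T_ss) e^(−t/τ).
T(444) = 95.285 + (12.715)·0.60411 = 102.97 °C.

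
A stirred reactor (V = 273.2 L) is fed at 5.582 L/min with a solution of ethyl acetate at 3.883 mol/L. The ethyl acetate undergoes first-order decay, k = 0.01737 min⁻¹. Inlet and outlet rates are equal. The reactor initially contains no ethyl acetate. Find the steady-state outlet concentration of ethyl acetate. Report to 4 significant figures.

2.099 mol/L

Species balance: V dC/dt = Q C_in − Q C − k V C.
At steady state: 0 = Q C_in − (Q + kV) C_ss, so C_ss = Q C_in/(Q + kV).
C_ss = 5.582·3.883/(5.582 + 0.01737·273.2) = 21.6749/10.3275 = 2.09876 mol/L.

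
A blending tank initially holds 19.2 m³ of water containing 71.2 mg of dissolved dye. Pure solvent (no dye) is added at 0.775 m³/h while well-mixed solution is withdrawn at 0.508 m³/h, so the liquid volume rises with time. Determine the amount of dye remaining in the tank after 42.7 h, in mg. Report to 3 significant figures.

29.3 mg

Total volume: dV/dt = Q_in − Q_out = 0.26700 m³/h, so V(t) = 19.2 + 0.26700 t and V(42.7) = 30.601 m³.
No dye enters, so dm/dt = −Q_out · (m/V).
dm/m = −Q_out dt/(V₀ + 0.26700 t); integrating gives ln(m/m₀) = −(Q_out/(Q_in−Q_out)) ln(V/V₀).
m = m₀ (V₀/V)^(Q_out/(Q_in−Q_out)) = 71.2 × (19.2/30.601)^(1.9026) = 29.331 mg.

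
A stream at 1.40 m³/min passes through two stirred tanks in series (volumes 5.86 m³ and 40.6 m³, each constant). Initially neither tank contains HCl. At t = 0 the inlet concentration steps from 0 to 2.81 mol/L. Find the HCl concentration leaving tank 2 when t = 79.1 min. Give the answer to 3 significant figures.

2.60 mol/L

Time constants: τᵢ = Vᵢ/Q for each well-mixed tank.
τ₁ = 5.86/1.40 = 4.1857 min; τ₂ = 40.6/1.40 = 29.000 min.
Tank 1: C₁ = C_in(1 − e^(−t/τ₁)). Tank 2 (τ₁ ≠ τ₂): C₂ = C_in[1 − (τ₁ e^(−t/τ₁) − τ₂ e^(−t/τ₂))/(τ₁ − τ₂)].
At t = 79.1: e^(−t/τ₁) = 6.2069e-09, e^(−t/τ₂) = 0.065377.
C₂ = 2.81·[1 − (4.1857·6.2069e-09 − 29.000·0.065377)/(-24.814)] = 2.81·0.92360 = 2.5953 mol/L.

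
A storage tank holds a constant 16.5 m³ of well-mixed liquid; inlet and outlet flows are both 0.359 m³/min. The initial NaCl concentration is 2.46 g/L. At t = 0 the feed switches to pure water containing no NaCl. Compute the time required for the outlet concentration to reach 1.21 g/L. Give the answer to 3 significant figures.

Species balance: V dC/dt = Q(C_in − C) ⇒ τ = V/Q = 45.961 min.
C(t) = C_in + (C₀ − C_in) e^(−t/τ). Set C = 1.21 and solve for t:
e^(−t/τ) = (C − C_in)/(C₀ − C_in) = (1.21 − 0)/(2.46 − 0) = 0.49187
t = −τ ln(…) = 45.961 × 0.70954 = 32.611 min.

32.6 min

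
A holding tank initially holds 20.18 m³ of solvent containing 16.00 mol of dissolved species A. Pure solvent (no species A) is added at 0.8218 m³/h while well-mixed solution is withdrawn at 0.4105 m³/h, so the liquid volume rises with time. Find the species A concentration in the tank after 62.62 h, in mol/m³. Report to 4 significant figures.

Total volume: dV/dt = Q_in − Q_out = 0.411300 m³/h, so V(t) = 20.18 + 0.411300 t and V(62.62) = 45.9356 m³.
Species balance (pure solvent in): dm/dt = −Q_out · m/V(t).
dm/m = −Q_out dt/(V₀ + 0.411300 t); integrating gives ln(m/m₀) = −(Q_out/(Q_in−Q_out)) ln(V/V₀).
m = m₀ (V₀/V)^(Q_out/(Q_in−Q_out)) = 16.00 × (20.18/45.9356)^(0.998055) = 7.04022 mol.
C = m/V = 7.04022/45.9356 = 0.153263 mol/m³.

0.1533 mol/m³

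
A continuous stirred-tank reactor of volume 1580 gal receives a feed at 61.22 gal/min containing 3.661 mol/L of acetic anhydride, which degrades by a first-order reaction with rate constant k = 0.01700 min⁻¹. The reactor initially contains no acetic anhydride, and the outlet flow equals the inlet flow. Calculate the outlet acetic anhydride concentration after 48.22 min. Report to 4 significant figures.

2.372 mol/L

V dC/dt = Q(C_in − C) − k V C.
dC/dt = (Q/V) C_in − (Q/V + k) C; effective rate a = Q/V + k = 0.0387468 + 0.01700 = 0.0557468 min⁻¹.
C_ss = Q C_in/(Q + kV) = 2.54458 mol/L; C(t) = C_ss + (C₀ − C_ss) e^(−a t).
C(48.22) = 2.54458 + (-2.54458)·e^(−0.0557468·48.22) = 2.54458 + (-2.54458)·0.0680092 = 2.37152 mol/L.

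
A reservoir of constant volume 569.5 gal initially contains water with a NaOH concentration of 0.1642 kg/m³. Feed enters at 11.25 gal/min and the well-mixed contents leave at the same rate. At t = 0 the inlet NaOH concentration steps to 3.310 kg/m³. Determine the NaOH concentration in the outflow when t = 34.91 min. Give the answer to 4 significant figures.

Accumulation = in − out for the solute gives V dC/dt = Q(C_in − C).
Rewrite as dC/dt + C/τ = C_in/τ, τ = V/Q = 50.6222 min.
Solution: C(t) = C_in + (C₀ − C_in) e^(−t/τ).
C(34.91) = 3.310 + (0.1642 − 3.310)·e^(−34.91/50.6222) = 3.310 + (-3.14580)·0.501768 = 1.73154 kg/m³.

1.732 kg/m³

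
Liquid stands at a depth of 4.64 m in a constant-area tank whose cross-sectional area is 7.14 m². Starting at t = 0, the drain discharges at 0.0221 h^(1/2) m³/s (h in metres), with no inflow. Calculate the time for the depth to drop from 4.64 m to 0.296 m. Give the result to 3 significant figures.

1040 s

With no inflow, A dh/dt = −0.0221 √h.
Separate and integrate: 2(√h − √h₀) = −(0.0221/A) t.
t = 2A(√h₀ − √h)/0.0221 = 2·7.14·(√4.64 − √0.296)/0.0221
  = 14.280 × (2.1541 − 0.54406) / 0.0221 = 1040.3 s.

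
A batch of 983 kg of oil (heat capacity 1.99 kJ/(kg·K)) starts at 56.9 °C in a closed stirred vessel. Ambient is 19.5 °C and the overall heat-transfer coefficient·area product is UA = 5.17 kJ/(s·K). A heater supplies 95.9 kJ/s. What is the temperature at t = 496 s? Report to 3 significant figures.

M c_p dT/dt = −UA(T − T_amb) + Q̇.
dT/dt = (T_ss − T)/τ with T_ss = T_amb + Q̇/UA = 19.5 + 95.9/5.17 = 38.049 °C, τ = M c_p/UA = 983·1.99/5.17 = 378.37 s.
Solution: T(t) = T_ss + (T₀ − T_ss) e^(−t/τ).
T(496) = 38.049 + (18.851)·0.26958 = 43.131 °C.

43.1 °C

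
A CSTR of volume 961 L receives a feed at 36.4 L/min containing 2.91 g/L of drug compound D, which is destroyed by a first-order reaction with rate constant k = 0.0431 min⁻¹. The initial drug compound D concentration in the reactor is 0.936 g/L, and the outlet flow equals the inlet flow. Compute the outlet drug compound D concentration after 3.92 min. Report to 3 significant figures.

V dC/dt = Q(C_in − C) − k V C.
This is linear with rate a = Q/V + k = 0.080977 min⁻¹.
C_ss = Q C_in/(Q + kV) = 1.3612 g/L; C(t) = C_ss + (C₀ − C_ss) e^(−a t).
C(3.92) = 1.3612 + (-0.42516)·e^(−0.080977·3.92) = 1.3612 + (-0.42516)·0.72802 = 1.0516 g/L.

1.05 g/L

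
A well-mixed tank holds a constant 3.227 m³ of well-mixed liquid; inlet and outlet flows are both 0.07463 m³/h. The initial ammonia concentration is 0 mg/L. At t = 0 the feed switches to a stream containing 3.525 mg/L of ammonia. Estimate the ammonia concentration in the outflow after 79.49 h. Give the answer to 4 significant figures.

Species balance on the tank: V dC/dt = Q(C_in − C).
Time constant τ = V/Q = 3.227/0.07463 = 43.2400 h.
C approaches C_in exponentially: C(t) = C_in + (C₀ − C_in) e^(−t/τ).
C(79.49) = 3.525 + (0 − 3.525)·e^(−79.49/43.2400) = 3.525 + (-3.52500)·0.159081 = 2.96424 mg/L.

2.964 mg/L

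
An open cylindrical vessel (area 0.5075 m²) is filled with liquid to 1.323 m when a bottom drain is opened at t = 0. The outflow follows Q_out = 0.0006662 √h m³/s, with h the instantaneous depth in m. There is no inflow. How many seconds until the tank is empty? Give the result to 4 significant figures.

With no inflow, A dh/dt = −0.0006662 √h.
Separate and integrate: 2(√h − √h₀) = −(0.0006662/A) t.
Tank is empty when √h = 0: t_empty = 2A√h₀/0.0006662.
t_empty = 2·0.5075·√1.323/0.0006662 = 1.01500·1.15022/0.0006662 = 1752.43 s.

1752 s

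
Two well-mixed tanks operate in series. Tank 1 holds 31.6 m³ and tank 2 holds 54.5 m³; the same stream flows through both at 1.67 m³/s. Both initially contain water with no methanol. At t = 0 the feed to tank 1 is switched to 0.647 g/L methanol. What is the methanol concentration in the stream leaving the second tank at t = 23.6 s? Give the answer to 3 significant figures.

Time constants: τᵢ = Vᵢ/Q for each well-mixed tank.
τ₁ = 31.6/1.67 = 18.922 s; τ₂ = 54.5/1.67 = 32.635 s.
Solving the cascade with C₁(0)=C₂(0)=0 gives C₂(t) = C_in[1 − (τ₁ e^(−t/τ₁) − τ₂ e^(−t/τ₂))/(τ₁ − τ₂)].
At t = 23.6: e^(−t/τ₁) = 0.28730, e^(−t/τ₂) = 0.48522.
C₂ = 0.647·[1 − (18.922·0.28730 − 32.635·0.48522)/(-13.713)] = 0.647·0.24168 = 0.15636 g/L.

0.156 g/L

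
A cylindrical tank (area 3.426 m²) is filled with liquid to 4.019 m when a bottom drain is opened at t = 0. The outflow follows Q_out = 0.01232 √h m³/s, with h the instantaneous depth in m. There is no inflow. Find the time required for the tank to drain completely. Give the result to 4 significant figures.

1115 s

Volume balance on the tank: A dh/dt = −0.01232 √h.
This is separable: 2 d(√h)/dt = −0.01232/A, so √h = √h₀ − (0.01232/(2A)) t.
Tank is empty when √h = 0: t_empty = 2A√h₀/0.01232.
t_empty = 2·3.426·√4.019/0.01232 = 6.85200·2.00474/0.01232 = 1114.98 s.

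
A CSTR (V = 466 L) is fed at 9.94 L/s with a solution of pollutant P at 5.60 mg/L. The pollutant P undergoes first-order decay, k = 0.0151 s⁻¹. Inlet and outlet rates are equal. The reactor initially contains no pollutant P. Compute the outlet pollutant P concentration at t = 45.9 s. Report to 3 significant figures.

V dC/dt = Q(C_in − C) − k V C.
This is linear with rate a = Q/V + k = 0.036430 s⁻¹.
C_ss = Q C_in/(Q + kV) = 3.2789 mg/L; C(t) = C_ss + (C₀ − C_ss) e^(−a t).
C(45.9) = 3.2789 + (-3.2789)·e^(−0.036430·45.9) = 3.2789 + (-3.2789)·0.18784 = 2.6630 mg/L.

2.66 mg/L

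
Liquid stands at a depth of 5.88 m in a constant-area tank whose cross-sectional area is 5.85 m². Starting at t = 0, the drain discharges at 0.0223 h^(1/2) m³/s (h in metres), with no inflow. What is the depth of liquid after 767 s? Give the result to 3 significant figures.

With no inflow, A dh/dt = −0.0223 √h.
Separate and integrate: 2(√h − √h₀) = −(0.0223/A) t.
√h = √5.88 − 0.0223·767/(2·5.85) = 2.4249 − 1.4619 = 0.96298.
h = 0.96298² = 0.92733 m.

0.927 m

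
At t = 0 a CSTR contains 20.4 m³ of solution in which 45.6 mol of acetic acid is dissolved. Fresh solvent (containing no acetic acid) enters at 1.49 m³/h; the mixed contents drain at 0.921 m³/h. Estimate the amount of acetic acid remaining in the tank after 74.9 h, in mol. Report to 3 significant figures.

7.35 mol

Total volume: dV/dt = Q_in − Q_out = 0.56900 m³/h, so V(t) = 20.4 + 0.56900 t and V(74.9) = 63.018 m³.
Species balance (pure solvent in): dm/dt = −Q_out · m/V(t).
Separate: dm/m = −Q_out dt/V(t) ⇒ ln(m/m₀) = −(Q_out/(Q_in−Q_out)) ln(V/V₀).
m = m₀ (V₀/V)^(Q_out/(Q_in−Q_out)) = 45.6 × (20.4/63.018)^(1.6186) = 7.3469 mol.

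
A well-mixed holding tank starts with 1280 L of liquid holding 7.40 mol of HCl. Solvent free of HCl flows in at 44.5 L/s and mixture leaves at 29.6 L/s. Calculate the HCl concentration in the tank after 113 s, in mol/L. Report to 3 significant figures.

0.000471 mol/L

Let m(t) be the amount of HCl. Volume: V(t) = V₀ + (Q_in − Q_out) t = 1280 + 14.900 t; V(113) = 2963.7 L.
No HCl enters, so dm/dt = −Q_out · (m/V).
Separate: dm/m = −Q_out dt/V(t) ⇒ ln(m/m₀) = −(Q_out/(Q_in−Q_out)) ln(V/V₀).
m = m₀ (V₀/V)^(Q_out/(Q_in−Q_out)) = 7.40 × (1280/2963.7)^(1.9866) = 1.3960 mol.
C = m/V = 1.3960/2963.7 = 0.00047102 mol/L.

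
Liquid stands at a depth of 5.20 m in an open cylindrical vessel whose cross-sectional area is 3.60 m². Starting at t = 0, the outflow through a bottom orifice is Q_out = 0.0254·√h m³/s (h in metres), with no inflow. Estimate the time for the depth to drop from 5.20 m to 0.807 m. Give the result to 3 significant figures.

392 s

A dh/dt = −Q_out = −0.0254 √h.
This is separable: 2 d(√h)/dt = −0.0254/A, so √h = √h₀ − (0.0254/(2A)) t.
t = 2A(√h₀ − √h)/0.0254 = 2·3.60·(√5.20 − √0.807)/0.0254
  = 7.2000 × (2.2804 − 0.89833) / 0.0254 = 391.75 s.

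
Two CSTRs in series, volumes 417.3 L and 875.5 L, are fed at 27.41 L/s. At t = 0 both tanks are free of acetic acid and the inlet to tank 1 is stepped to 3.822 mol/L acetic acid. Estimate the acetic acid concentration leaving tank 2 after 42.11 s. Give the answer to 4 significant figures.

Time constants: τᵢ = Vᵢ/Q for each well-mixed tank.
τ₁ = 417.3/27.41 = 15.2244 s; τ₂ = 875.5/27.41 = 31.9409 s.
Solving the cascade with C₁(0)=C₂(0)=0 gives C₂(t) = C_in[1 − (τ₁ e^(−t/τ₁) − τ₂ e^(−t/τ₂))/(τ₁ − τ₂)].
At t = 42.11: e^(−t/τ₁) = 0.0629157, e^(−t/τ₂) = 0.267570.
C₂ = 3.822·[1 − (15.2244·0.0629157 − 31.9409·0.267570)/(-16.7165)] = 3.822·0.546043 = 2.08698 mol/L.

2.087 mol/L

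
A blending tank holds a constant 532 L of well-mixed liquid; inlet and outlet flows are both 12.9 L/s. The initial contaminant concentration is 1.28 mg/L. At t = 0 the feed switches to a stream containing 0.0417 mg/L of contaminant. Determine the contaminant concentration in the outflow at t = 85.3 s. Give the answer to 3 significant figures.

0.198 mg/L

Unsteady species balance (constant V, well mixed): V dC/dt = Q(C_in − C).
Time constant τ = V/Q = 532/12.9 = 41.240 s.
Solution: C(t) = C_in + (C₀ − C_in) e^(−t/τ).
C(85.3) = 0.0417 + (1.28 − 0.0417)·e^(−85.3/41.240) = 0.0417 + (1.2383)·0.12639 = 0.19821 mg/L.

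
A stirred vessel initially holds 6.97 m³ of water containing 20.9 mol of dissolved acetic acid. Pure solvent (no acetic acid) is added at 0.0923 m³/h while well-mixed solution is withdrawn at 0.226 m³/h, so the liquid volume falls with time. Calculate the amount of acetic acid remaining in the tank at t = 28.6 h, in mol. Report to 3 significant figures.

5.45 mol

Let m(t) be the amount of acetic acid. Volume: V(t) = V₀ + (Q_in − Q_out) t = 6.97 − 0.13370 t; V(28.6) = 3.1462 m³.
No acetic acid enters, so dm/dt = −Q_out · (m/V).
Separate: dm/m = −Q_out dt/V(t) ⇒ ln(m/m₀) = −(Q_out/(Q_in−Q_out)) ln(V/V₀).
m = m₀ (V₀/V)^(Q_out/(Q_in−Q_out)) = 20.9 × (6.97/3.1462)^(-1.6904) = 5.4477 mol.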